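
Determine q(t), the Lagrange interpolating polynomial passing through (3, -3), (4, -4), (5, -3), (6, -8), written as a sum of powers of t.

q(t) = -(4/3)t^3 + 17t^2 - (212/3)t + 92

Build the Lagrange basis polynomials:
L_0(t) = (t - 4)(t - 5)(t - 6) / [-6] = -(1/6)t^3 + (5/2)t^2 - (37/3)t + 20
L_1(t) = (t - 3)(t - 5)(t - 6) / [2] = (1/2)t^3 - 7t^2 + (63/2)t - 45
L_2(t) = (t - 3)(t - 4)(t - 6) / [-2] = -(1/2)t^3 + (13/2)t^2 - 27t + 36
L_3(t) = (t - 3)(t - 4)(t - 5) / [6] = (1/6)t^3 - 2t^2 + (47/6)t - 10
q(t) = (-3)·L_0 + (-4)·L_1 + (-3)·L_2 + (-8)·L_3
  (-3)·L_0(t) = (1/2)t^3 - (15/2)t^2 + 37t - 60
  (-4)·L_1(t) = -2t^3 + 28t^2 - 126t + 180
  (-3)·L_2(t) = (3/2)t^3 - (39/2)t^2 + 81t - 108
  (-8)·L_3(t) = -(4/3)t^3 + 16t^2 - (188/3)t + 80
Adding term by term: -(4/3)t^3 + 17t^2 - (212/3)t + 92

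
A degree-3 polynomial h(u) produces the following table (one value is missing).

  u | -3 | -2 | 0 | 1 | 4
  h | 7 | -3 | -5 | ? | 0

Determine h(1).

-3/2

The 4 known values determine h uniquely (degree ≤ 3).
Evaluate each Lagrange basis at u = 1:
L_0(1) = (3)·(1)·(-3)/[(-1)·(-3)·(-7)] = 3/7
L_1(1) = (4)·(1)·(-3)/[(1)·(-2)·(-6)] = -1
L_2(1) = (4)·(3)·(-3)/[(3)·(2)·(-4)] = 3/2
L_3(1) = (4)·(3)·(1)/[(7)·(6)·(4)] = 1/14
Sum: 7·(3/7) + (-3)·(-1) + (-5)·(3/2) + 0 = -3/2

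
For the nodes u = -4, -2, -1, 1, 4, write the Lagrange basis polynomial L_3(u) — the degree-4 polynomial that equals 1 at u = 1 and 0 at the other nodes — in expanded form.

L_3(u) = (u + 4)(u + 2)(u + 1)(u - 4) / [(5)·(3)·(2)·(-3)]
       = (u^4 + 3u^3 - 14u^2 - 48u - 32) / (-90)

L_3(u) = -(1/90)u^4 - (1/30)u^3 + (7/45)u^2 + (8/15)u + 16/45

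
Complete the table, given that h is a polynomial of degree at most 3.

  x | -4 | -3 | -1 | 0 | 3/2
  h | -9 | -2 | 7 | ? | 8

The 4 known values determine h uniquely (degree ≤ 3).
Evaluate each Lagrange basis at x = 0:
L_0(0) = (3)·(1)·(-3/2)/[(-1)·(-3)·(-11/2)] = 3/11
L_1(0) = (4)·(1)·(-3/2)/[(1)·(-2)·(-9/2)] = -2/3
L_2(0) = (4)·(3)·(-3/2)/[(3)·(2)·(-5/2)] = 6/5
L_3(0) = (4)·(3)·(1)/[(11/2)·(9/2)·(5/2)] = 32/165
Sum: (-9)·(3/11) + (-2)·(-2/3) + 7·(6/5) + 8·(32/165) = 1457/165

1457/165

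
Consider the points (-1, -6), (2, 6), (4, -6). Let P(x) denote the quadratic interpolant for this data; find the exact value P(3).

Using Newton's divided-difference form:
P[-1,2] = (6 - (-6)) / (2 - (-1)) = 4
P[2,4] = (-6 - 6) / (4 - 2) = -6
P[-1,2,4] = (-6 - 4) / (4 - (-1)) = -2
P(3) = -6 + 4·(4) + (-2)·(4)·(1) = 2

2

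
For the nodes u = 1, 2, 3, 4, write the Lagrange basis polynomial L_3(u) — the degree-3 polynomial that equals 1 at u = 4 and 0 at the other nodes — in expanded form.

L_3(u) = (u - 1)(u - 2)(u - 3) / [(3)·(2)·(1)]
       = (u^3 - 6u^2 + 11u - 6) / (6)

L_3(u) = (1/6)u^3 - u^2 + (11/6)u - 1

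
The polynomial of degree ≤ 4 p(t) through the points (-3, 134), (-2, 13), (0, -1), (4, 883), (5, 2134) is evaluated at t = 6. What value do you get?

Evaluate each Lagrange basis at t = 6:
L_0(6) = (8)·(6)·(2)·(1)/[(-1)·(-3)·(-7)·(-8)] = 4/7
L_1(6) = (9)·(6)·(2)·(1)/[(1)·(-2)·(-6)·(-7)] = -9/7
L_2(6) = (9)·(8)·(2)·(1)/[(3)·(2)·(-4)·(-5)] = 6/5
L_3(6) = (9)·(8)·(6)·(1)/[(7)·(6)·(4)·(-1)] = -18/7
L_4(6) = (9)·(8)·(6)·(2)/[(8)·(7)·(5)·(1)] = 108/35
Sum: 134·(4/7) + 13·(-9/7) + (-1)·(6/5) + 883·(-18/7) + 2134·(108/35) = 4373

4373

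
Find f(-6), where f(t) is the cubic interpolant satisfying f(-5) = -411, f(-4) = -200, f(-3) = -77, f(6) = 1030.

-734

Using Newton's divided-difference form:
f[-5,-4] = (-200 - (-411)) / (-4 - (-5)) = 211
f[-4,-3] = (-77 - (-200)) / (-3 - (-4)) = 123
f[-3,6] = (1030 - (-77)) / (6 - (-3)) = 123
f[-5,-4,-3] = (123 - 211) / (-3 - (-5)) = -44
f[-4,-3,6] = (123 - 123) / (6 - (-4)) = 0
f[-5,-4,-3,6] = (0 - (-44)) / (6 - (-5)) = 4
f(-6) = -411 + 211·(-1) + (-44)·(-1)·(-2) + 4·(-1)·(-2)·(-3) = -734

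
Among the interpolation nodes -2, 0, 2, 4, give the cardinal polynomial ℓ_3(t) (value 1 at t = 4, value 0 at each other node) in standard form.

ℓ_3(t) = (t + 2)t(t - 2) / [(6)·(4)·(2)]
       = (t^3 - 4t) / (48)

ℓ_3(t) = (1/48)t^3 - (1/12)t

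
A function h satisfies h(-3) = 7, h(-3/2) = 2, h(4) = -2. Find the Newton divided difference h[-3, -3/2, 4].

86/231

h[-3,-3/2] = (2 - 7) / (-3/2 - (-3)) = -10/3
h[-3/2,4] = (-2 - 2) / (4 - (-3/2)) = -8/11
h[-3,-3/2,4] = (-8/11 - (-10/3)) / (4 - (-3)) = 86/231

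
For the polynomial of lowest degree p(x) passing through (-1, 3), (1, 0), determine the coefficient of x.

The leading coefficient equals the top divided difference p[-1,1].
p[-1,1] = (0 - 3) / (1 - (-1)) = -3/2

-3/2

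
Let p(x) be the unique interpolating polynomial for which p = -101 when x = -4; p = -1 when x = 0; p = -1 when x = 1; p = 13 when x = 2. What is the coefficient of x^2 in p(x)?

1

L_0(x) = x(x - 1)(x - 2) / [-120] = -(1/120)x^3 + (1/40)x^2 - (1/60)x
L_1(x) = (x + 4)(x - 1)(x - 2) / [8] = (1/8)x^3 + (1/8)x^2 - (5/4)x + 1
L_2(x) = (x + 4)x(x - 2) / [-5] = -(1/5)x^3 - (2/5)x^2 + (8/5)x
L_3(x) = (x + 4)x(x - 1) / [12] = (1/12)x^3 + (1/4)x^2 - (1/3)x
p(x) = (-101)·L_0 + (-1)·L_1 + (-1)·L_2 + 13·L_3
Only the coefficient of x^2 is needed; take it from each L_i and combine:
(-101)·(1/40) + (-1)·(1/8) + (-1)·(-2/5) + 13·(1/4) = 1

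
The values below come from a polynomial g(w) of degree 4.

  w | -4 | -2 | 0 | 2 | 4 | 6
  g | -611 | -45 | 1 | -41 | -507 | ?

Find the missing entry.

-2501

The 5 known values determine g uniquely (degree ≤ 4).
L_0(6) = (8)·(6)·(4)·(2)/[(-2)·(-4)·(-6)·(-8)] = 1
L_1(6) = (10)·(6)·(4)·(2)/[(2)·(-2)·(-4)·(-6)] = -5
L_2(6) = (10)·(8)·(4)·(2)/[(4)·(2)·(-2)·(-4)] = 10
L_3(6) = (10)·(8)·(6)·(2)/[(6)·(4)·(2)·(-2)] = -10
L_4(6) = (10)·(8)·(6)·(4)/[(8)·(6)·(4)·(2)] = 5
Sum: (-611)·(1) + (-45)·(-5) + 1·(10) + (-41)·(-10) + (-507)·(5) = -2501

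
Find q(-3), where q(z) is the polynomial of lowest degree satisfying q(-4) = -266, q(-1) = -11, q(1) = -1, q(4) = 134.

-125

L_0(-3) = (-2)·(-4)·(-7)/[(-3)·(-5)·(-8)] = 7/15
L_1(-3) = (1)·(-4)·(-7)/[(3)·(-2)·(-5)] = 14/15
L_2(-3) = (1)·(-2)·(-7)/[(5)·(2)·(-3)] = -7/15
L_3(-3) = (1)·(-2)·(-4)/[(8)·(5)·(3)] = 1/15
Sum: (-266)·(7/15) + (-11)·(14/15) + (-1)·(-7/15) + 134·(1/15) = -125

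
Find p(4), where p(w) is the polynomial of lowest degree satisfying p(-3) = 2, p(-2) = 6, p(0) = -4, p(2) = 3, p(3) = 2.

L_0(4) = (6)·(4)·(2)·(1)/[(-1)·(-3)·(-5)·(-6)] = 8/15
L_1(4) = (7)·(4)·(2)·(1)/[(1)·(-2)·(-4)·(-5)] = -7/5
L_2(4) = (7)·(6)·(2)·(1)/[(3)·(2)·(-2)·(-3)] = 7/3
L_3(4) = (7)·(6)·(4)·(1)/[(5)·(4)·(2)·(-1)] = -21/5
L_4(4) = (7)·(6)·(4)·(2)/[(6)·(5)·(3)·(1)] = 56/15
Sum: 2·(8/15) + 6·(-7/5) + (-4)·(7/3) + 3·(-21/5) + 2·(56/15) = -109/5

-109/5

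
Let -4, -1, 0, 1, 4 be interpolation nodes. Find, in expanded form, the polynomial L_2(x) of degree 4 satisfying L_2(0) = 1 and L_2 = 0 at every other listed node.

L_2(x) = (1/16)x^4 - (17/16)x^2 + 1

L_2(x) = (x + 4)(x + 1)(x - 1)(x - 4) / [(4)·(1)·(-1)·(-4)]
       = (x^4 - 17x^2 + 16) / (16)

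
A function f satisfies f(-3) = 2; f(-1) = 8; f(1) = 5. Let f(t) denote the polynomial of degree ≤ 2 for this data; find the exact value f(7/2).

-365/32

Evaluate each Lagrange basis at t = 7/2:
L_0(7/2) = (9/2)·(5/2)/[(-2)·(-4)] = 45/32
L_1(7/2) = (13/2)·(5/2)/[(2)·(-2)] = -65/16
L_2(7/2) = (13/2)·(9/2)/[(4)·(2)] = 117/32
Sum: 2·(45/32) + 8·(-65/16) + 5·(117/32) = -365/32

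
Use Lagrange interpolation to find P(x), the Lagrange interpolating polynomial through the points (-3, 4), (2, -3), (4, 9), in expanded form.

L_0(x) = (x - 2)(x - 4) / [35] = (1/35)x^2 - (6/35)x + 8/35
L_1(x) = (x + 3)(x - 4) / [-10] = -(1/10)x^2 + (1/10)x + 6/5
L_2(x) = (x + 3)(x - 2) / [14] = (1/14)x^2 + (1/14)x - 3/7
P(x) = 4·L_0 + (-3)·L_1 + 9·L_2
  4·L_0(x) = (4/35)x^2 - (24/35)x + 32/35
  (-3)·L_1(x) = (3/10)x^2 - (3/10)x - 18/5
  9·L_2(x) = (9/14)x^2 + (9/14)x - 27/7
Adding term by term: (37/35)x^2 - (12/35)x - 229/35

P(x) = (37/35)x^2 - (12/35)x - 229/35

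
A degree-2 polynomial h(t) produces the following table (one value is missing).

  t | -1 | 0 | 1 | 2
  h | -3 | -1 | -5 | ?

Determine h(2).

-15

The 3 known values determine h uniquely (degree ≤ 2).
L_0(2) = (2)·(1)/[(-1)·(-2)] = 1
L_1(2) = (3)·(1)/[(1)·(-1)] = -3
L_2(2) = (3)·(2)/[(2)·(1)] = 3
Sum: (-3)·(1) + (-1)·(-3) + (-5)·(3) = -15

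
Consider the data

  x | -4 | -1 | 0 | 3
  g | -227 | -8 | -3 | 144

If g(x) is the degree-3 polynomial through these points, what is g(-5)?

L_0(-5) = (-4)·(-5)·(-8)/[(-3)·(-4)·(-7)] = 40/21
L_1(-5) = (-1)·(-5)·(-8)/[(3)·(-1)·(-4)] = -10/3
L_2(-5) = (-1)·(-4)·(-8)/[(4)·(1)·(-3)] = 8/3
L_3(-5) = (-1)·(-4)·(-5)/[(7)·(4)·(3)] = -5/21
Sum: (-227)·(40/21) + (-8)·(-10/3) + (-3)·(8/3) + 144·(-5/21) = -448

-448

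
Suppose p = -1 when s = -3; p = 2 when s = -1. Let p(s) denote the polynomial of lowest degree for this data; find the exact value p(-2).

1/2

Evaluate each Lagrange basis at s = -2:
L_0(-2) = (-1)/[(-2)] = 1/2
L_1(-2) = (1)/[(2)] = 1/2
Sum: (-1)·(1/2) + 2·(1/2) = 1/2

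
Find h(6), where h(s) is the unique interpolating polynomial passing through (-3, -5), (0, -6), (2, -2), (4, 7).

Evaluate each Lagrange basis at s = 6:
L_0(6) = (6)·(4)·(2)/[(-3)·(-5)·(-7)] = -16/35
L_1(6) = (9)·(4)·(2)/[(3)·(-2)·(-4)] = 3
L_2(6) = (9)·(6)·(2)/[(5)·(2)·(-2)] = -27/5
L_3(6) = (9)·(6)·(4)/[(7)·(4)·(2)] = 27/7
Sum: (-5)·(-16/35) + (-6)·(3) + (-2)·(-27/5) + 7·(27/7) = 773/35

773/35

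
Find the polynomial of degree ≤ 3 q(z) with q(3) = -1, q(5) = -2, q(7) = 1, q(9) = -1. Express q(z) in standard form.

Newton's divided differences:
q[3,5] = (-2 - (-1)) / (5 - 3) = -1/2
q[5,7] = (1 - (-2)) / (7 - 5) = 3/2
q[7,9] = (-1 - 1) / (9 - 7) = -1
q[3,5,7] = (3/2 - (-1/2)) / (7 - 3) = 1/2
q[5,7,9] = (-1 - 3/2) / (9 - 5) = -5/8
q[3,5,7,9] = (-5/8 - 1/2) / (9 - 3) = -3/16
q(z) = -1 + (-1/2)·(z - 3) + (1/2)·(z - 3)(z - 5) + (-3/16)·(z - 3)(z - 5)(z - 7)
Expanding: q(z) = -(3/16)z^3 + (53/16)z^2 - (285/16)z + 443/16

q(z) = -(3/16)z^3 + (53/16)z^2 - (285/16)z + 443/16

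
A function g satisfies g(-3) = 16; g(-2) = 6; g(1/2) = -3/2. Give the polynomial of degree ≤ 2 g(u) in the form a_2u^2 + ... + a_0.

L_0(u) = (u + 2)(u - 1/2) / [7/2] = (2/7)u^2 + (3/7)u - 2/7
L_1(u) = (u + 3)(u - 1/2) / [-5/2] = -(2/5)u^2 - u + 3/5
L_2(u) = (u + 3)(u + 2) / [35/4] = (4/35)u^2 + (4/7)u + 24/35
g(u) = 16·L_0 + 6·L_1 + (-3/2)·L_2
  16·L_0(u) = (32/7)u^2 + (48/7)u - 32/7
  6·L_1(u) = -(12/5)u^2 - 6u + 18/5
  (-3/2)·L_2(u) = -(6/35)u^2 - (6/7)u - 36/35
Adding term by term: 2u^2 - 2

g(u) = 2u^2 - 2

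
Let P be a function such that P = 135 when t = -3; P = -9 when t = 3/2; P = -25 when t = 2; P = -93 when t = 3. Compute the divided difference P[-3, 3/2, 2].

P[-3,3/2] = (-9 - 135) / (3/2 - (-3)) = -32
P[3/2,2] = (-25 - (-9)) / (2 - 3/2) = -32
P[-3,3/2,2] = (-32 - (-32)) / (2 - (-3)) = 0

0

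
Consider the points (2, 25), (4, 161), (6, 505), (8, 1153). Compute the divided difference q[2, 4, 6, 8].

q[2,4] = (161 - 25) / (4 - 2) = 68
q[4,6] = (505 - 161) / (6 - 4) = 172
q[6,8] = (1153 - 505) / (8 - 6) = 324
q[2,4,6] = (172 - 68) / (6 - 2) = 26
q[4,6,8] = (324 - 172) / (8 - 4) = 38
q[2,4,6,8] = (38 - 26) / (8 - 2) = 2

2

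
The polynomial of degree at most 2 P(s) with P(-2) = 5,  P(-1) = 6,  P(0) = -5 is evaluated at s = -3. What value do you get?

Using Newton's divided-difference form:
P[-2,-1] = (6 - 5) / (-1 - (-2)) = 1
P[-1,0] = (-5 - 6) / (0 - (-1)) = -11
P[-2,-1,0] = (-11 - 1) / (0 - (-2)) = -6
P(-3) = 5 + 1·(-1) + (-6)·(-1)·(-2) = -8

-8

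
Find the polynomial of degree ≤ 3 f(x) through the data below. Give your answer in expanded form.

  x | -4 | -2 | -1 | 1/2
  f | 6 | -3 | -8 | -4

Newton's divided differences:
f[-4,-2] = (-3 - 6) / (-2 - (-4)) = -9/2
f[-2,-1] = (-8 - (-3)) / (-1 - (-2)) = -5
f[-1,1/2] = (-4 - (-8)) / (1/2 - (-1)) = 8/3
f[-4,-2,-1] = (-5 - (-9/2)) / (-1 - (-4)) = -1/6
f[-2,-1,1/2] = (8/3 - (-5)) / (1/2 - (-2)) = 46/15
f[-4,-2,-1,1/2] = (46/15 - (-1/6)) / (1/2 - (-4)) = 97/135
f(x) = 6 + (-9/2)·(x + 4) + (-1/6)·(x + 4)(x + 2) + (97/135)·(x + 4)(x + 2)(x + 1)
Expanding: f(x) = (97/135)x^3 + (1313/270)x^2 + (1231/270)x - 1024/135

f(x) = (97/135)x^3 + (1313/270)x^2 + (1231/270)x - 1024/135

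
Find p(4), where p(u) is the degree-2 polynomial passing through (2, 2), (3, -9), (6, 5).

-73/6

Using Newton's divided-difference form:
p[2,3] = (-9 - 2) / (3 - 2) = -11
p[3,6] = (5 - (-9)) / (6 - 3) = 14/3
p[2,3,6] = (14/3 - (-11)) / (6 - 2) = 47/12
p(4) = 2 + (-11)·(2) + (47/12)·(2)·(1) = -73/6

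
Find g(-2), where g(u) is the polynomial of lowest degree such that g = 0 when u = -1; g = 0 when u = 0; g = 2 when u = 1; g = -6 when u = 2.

L_0(-2) = (-2)·(-3)·(-4)/[(-1)·(-2)·(-3)] = 4
L_1(-2) = (-1)·(-3)·(-4)/[(1)·(-1)·(-2)] = -6
L_2(-2) = (-1)·(-2)·(-4)/[(2)·(1)·(-1)] = 4
L_3(-2) = (-1)·(-2)·(-3)/[(3)·(2)·(1)] = -1
Sum: 0 + 0 + 2·(4) + (-6)·(-1) = 14

14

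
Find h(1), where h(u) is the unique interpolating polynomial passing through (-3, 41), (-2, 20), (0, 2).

Evaluate each Lagrange basis at u = 1:
L_0(1) = (3)·(1)/[(-1)·(-3)] = 1
L_1(1) = (4)·(1)/[(1)·(-2)] = -2
L_2(1) = (4)·(3)/[(3)·(2)] = 2
Sum: 41·(1) + 20·(-2) + 2·(2) = 5

5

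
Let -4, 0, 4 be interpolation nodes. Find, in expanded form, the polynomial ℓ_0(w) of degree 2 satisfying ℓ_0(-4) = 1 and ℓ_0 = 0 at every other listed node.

ℓ_0(w) = w(w - 4) / [(-4)·(-8)]
       = (w^2 - 4w) / (32)

ℓ_0(w) = (1/32)w^2 - (1/8)w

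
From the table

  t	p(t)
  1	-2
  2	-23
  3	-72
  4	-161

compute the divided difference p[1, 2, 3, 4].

-2

p[1,2] = (-23 - (-2)) / (2 - 1) = -21
p[2,3] = (-72 - (-23)) / (3 - 2) = -49
p[3,4] = (-161 - (-72)) / (4 - 3) = -89
p[1,2,3] = (-49 - (-21)) / (3 - 1) = -14
p[2,3,4] = (-89 - (-49)) / (4 - 2) = -20
p[1,2,3,4] = (-20 - (-14)) / (4 - 1) = -2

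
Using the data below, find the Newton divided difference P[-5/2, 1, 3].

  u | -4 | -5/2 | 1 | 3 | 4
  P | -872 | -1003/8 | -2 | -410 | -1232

P[-5/2,1] = (-2 - (-1003/8)) / (1 - (-5/2)) = 141/4
P[1,3] = (-410 - (-2)) / (3 - 1) = -204
P[-5/2,1,3] = (-204 - 141/4) / (3 - (-5/2)) = -87/2

-87/2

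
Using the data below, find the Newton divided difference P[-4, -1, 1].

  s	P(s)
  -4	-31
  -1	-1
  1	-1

P[-4,-1] = (-1 - (-31)) / (-1 - (-4)) = 10
P[-1,1] = (-1 - (-1)) / (1 - (-1)) = 0
P[-4,-1,1] = (0 - 10) / (1 - (-4)) = -2

-2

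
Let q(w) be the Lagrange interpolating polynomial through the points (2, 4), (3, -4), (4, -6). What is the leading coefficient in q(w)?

3

Build the Lagrange basis polynomials:
L_0(w) = (w - 3)(w - 4) / [2] = (1/2)w^2 - (7/2)w + 6
L_1(w) = (w - 2)(w - 4) / [-1] = -w^2 + 6w - 8
L_2(w) = (w - 2)(w - 3) / [2] = (1/2)w^2 - (5/2)w + 3
q(w) = 4·L_0 + (-4)·L_1 + (-6)·L_2
Only the coefficient of w^2 is needed; take it from each L_i and combine:
4·(1/2) + (-4)·(-1) + (-6)·(1/2) = 3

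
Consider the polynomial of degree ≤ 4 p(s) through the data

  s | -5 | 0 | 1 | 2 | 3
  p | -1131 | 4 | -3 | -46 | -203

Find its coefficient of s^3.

Build the Lagrange basis polynomials:
L_0(s) = s(s - 1)(s - 2)(s - 3) / [1680] = (1/1680)s^4 - (1/280)s^3 + (11/1680)s^2 - (1/280)s
L_1(s) = (s + 5)(s - 1)(s - 2)(s - 3) / [-30] = -(1/30)s^4 + (1/30)s^3 + (19/30)s^2 - (49/30)s + 1
L_2(s) = (s + 5)s(s - 2)(s - 3) / [12] = (1/12)s^4 - (19/12)s^2 + (5/2)s
L_3(s) = (s + 5)s(s - 1)(s - 3) / [-14] = -(1/14)s^4 - (1/14)s^3 + (17/14)s^2 - (15/14)s
L_4(s) = (s + 5)s(s - 1)(s - 2) / [48] = (1/48)s^4 + (1/24)s^3 - (13/48)s^2 + (5/24)s
p(s) = (-1131)·L_0 + 4·L_1 + (-3)·L_2 + (-46)·L_3 + (-203)·L_4
Only the coefficient of s^3 is needed; take it from each L_i and combine:
(-1131)·(-1/280) + 4·(1/30) + (-3)·(0) + (-46)·(-1/14) + (-203)·(1/24) = -1

-1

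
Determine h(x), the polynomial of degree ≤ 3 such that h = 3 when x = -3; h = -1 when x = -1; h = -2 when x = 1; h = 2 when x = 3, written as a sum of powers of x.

L_0(x) = (x + 1)(x - 1)(x - 3) / [-48] = -(1/48)x^3 + (1/16)x^2 + (1/48)x - 1/16
L_1(x) = (x + 3)(x - 1)(x - 3) / [16] = (1/16)x^3 - (1/16)x^2 - (9/16)x + 9/16
L_2(x) = (x + 3)(x + 1)(x - 3) / [-16] = -(1/16)x^3 - (1/16)x^2 + (9/16)x + 9/16
L_3(x) = (x + 3)(x + 1)(x - 1) / [48] = (1/48)x^3 + (1/16)x^2 - (1/48)x - 1/16
h(x) = 3·L_0 + (-1)·L_1 + (-2)·L_2 + 2·L_3
  3·L_0(x) = -(1/16)x^3 + (3/16)x^2 + (1/16)x - 3/16
  (-1)·L_1(x) = -(1/16)x^3 + (1/16)x^2 + (9/16)x - 9/16
  (-2)·L_2(x) = (1/8)x^3 + (1/8)x^2 - (9/8)x - 9/8
  2·L_3(x) = (1/24)x^3 + (1/8)x^2 - (1/24)x - 1/8
Adding term by term: (1/24)x^3 + (1/2)x^2 - (13/24)x - 2

h(x) = (1/24)x^3 + (1/2)x^2 - (13/24)x - 2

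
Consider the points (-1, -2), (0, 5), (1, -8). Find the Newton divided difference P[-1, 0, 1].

P[-1,0] = (5 - (-2)) / (0 - (-1)) = 7
P[0,1] = (-8 - 5) / (1 - 0) = -13
P[-1,0,1] = (-13 - 7) / (1 - (-1)) = -10

-10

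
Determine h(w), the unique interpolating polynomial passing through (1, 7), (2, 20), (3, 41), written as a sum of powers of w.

h(w) = 4w^2 + w + 2

Build the Lagrange basis polynomials:
L_0(w) = (w - 2)(w - 3) / [2] = (1/2)w^2 - (5/2)w + 3
L_1(w) = (w - 1)(w - 3) / [-1] = -w^2 + 4w - 3
L_2(w) = (w - 1)(w - 2) / [2] = (1/2)w^2 - (3/2)w + 1
h(w) = 7·L_0 + 20·L_1 + 41·L_2
  7·L_0(w) = (7/2)w^2 - (35/2)w + 21
  20·L_1(w) = -20w^2 + 80w - 60
  41·L_2(w) = (41/2)w^2 - (123/2)w + 41
Adding term by term: 4w^2 + w + 2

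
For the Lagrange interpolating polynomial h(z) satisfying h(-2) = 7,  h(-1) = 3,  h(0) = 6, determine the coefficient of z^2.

7/2

The leading coefficient equals the top divided difference h[-2,-1,0].
h[-2,-1] = (3 - 7) / (-1 - (-2)) = -4
h[-1,0] = (6 - 3) / (0 - (-1)) = 3
h[-2,-1,0] = (3 - (-4)) / (0 - (-2)) = 7/2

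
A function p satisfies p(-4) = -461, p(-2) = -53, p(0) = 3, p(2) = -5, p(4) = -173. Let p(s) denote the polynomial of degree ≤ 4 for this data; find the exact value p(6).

L_0(6) = (8)·(6)·(4)·(2)/[(-2)·(-4)·(-6)·(-8)] = 1
L_1(6) = (10)·(6)·(4)·(2)/[(2)·(-2)·(-4)·(-6)] = -5
L_2(6) = (10)·(8)·(4)·(2)/[(4)·(2)·(-2)·(-4)] = 10
L_3(6) = (10)·(8)·(6)·(2)/[(6)·(4)·(2)·(-2)] = -10
L_4(6) = (10)·(8)·(6)·(4)/[(8)·(6)·(4)·(2)] = 5
Sum: (-461)·(1) + (-53)·(-5) + 3·(10) + (-5)·(-10) + (-173)·(5) = -981

-981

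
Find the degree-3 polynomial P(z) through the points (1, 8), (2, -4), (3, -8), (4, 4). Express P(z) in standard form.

Build the Lagrange basis polynomials:
L_0(z) = (z - 2)(z - 3)(z - 4) / [-6] = -(1/6)z^3 + (3/2)z^2 - (13/3)z + 4
L_1(z) = (z - 1)(z - 3)(z - 4) / [2] = (1/2)z^3 - 4z^2 + (19/2)z - 6
L_2(z) = (z - 1)(z - 2)(z - 4) / [-2] = -(1/2)z^3 + (7/2)z^2 - 7z + 4
L_3(z) = (z - 1)(z - 2)(z - 3) / [6] = (1/6)z^3 - z^2 + (11/6)z - 1
P(z) = 8·L_0 + (-4)·L_1 + (-8)·L_2 + 4·L_3
  8·L_0(z) = -(4/3)z^3 + 12z^2 - (104/3)z + 32
  (-4)·L_1(z) = -2z^3 + 16z^2 - 38z + 24
  (-8)·L_2(z) = 4z^3 - 28z^2 + 56z - 32
  4·L_3(z) = (2/3)z^3 - 4z^2 + (22/3)z - 4
Adding term by term: (4/3)z^3 - 4z^2 - (28/3)z + 20

P(z) = (4/3)z^3 - 4z^2 - (28/3)z + 20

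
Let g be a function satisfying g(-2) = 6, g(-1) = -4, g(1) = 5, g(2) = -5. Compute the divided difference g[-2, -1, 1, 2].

-29/12

g[-2,-1] = (-4 - 6) / (-1 - (-2)) = -10
g[-1,1] = (5 - (-4)) / (1 - (-1)) = 9/2
g[1,2] = (-5 - 5) / (2 - 1) = -10
g[-2,-1,1] = (9/2 - (-10)) / (1 - (-2)) = 29/6
g[-1,1,2] = (-10 - 9/2) / (2 - (-1)) = -29/6
g[-2,-1,1,2] = (-29/6 - 29/6) / (2 - (-2)) = -29/12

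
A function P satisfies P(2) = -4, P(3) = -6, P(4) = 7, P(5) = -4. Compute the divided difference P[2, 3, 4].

P[2,3] = (-6 - (-4)) / (3 - 2) = -2
P[3,4] = (7 - (-6)) / (4 - 3) = 13
P[2,3,4] = (13 - (-2)) / (4 - 2) = 15/2

15/2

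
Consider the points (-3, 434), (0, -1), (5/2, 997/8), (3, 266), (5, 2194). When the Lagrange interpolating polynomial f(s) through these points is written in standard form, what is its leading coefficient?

The leading coefficient equals the top divided difference f[-3,0,5/2,3,5].
f[-3,0] = (-1 - 434) / (0 - (-3)) = -145
f[0,5/2] = (997/8 - (-1)) / (5/2 - 0) = 201/4
f[5/2,3] = (266 - 997/8) / (3 - 5/2) = 1131/4
f[3,5] = (2194 - 266) / (5 - 3) = 964
f[-3,0,5/2] = (201/4 - (-145)) / (5/2 - (-3)) = 71/2
f[0,5/2,3] = (1131/4 - 201/4) / (3 - 0) = 155/2
f[5/2,3,5] = (964 - 1131/4) / (5 - 5/2) = 545/2
f[-3,0,5/2,3] = (155/2 - 71/2) / (3 - (-3)) = 7
f[0,5/2,3,5] = (545/2 - 155/2) / (5 - 0) = 39
f[-3,0,5/2,3,5] = (39 - 7) / (5 - (-3)) = 4

4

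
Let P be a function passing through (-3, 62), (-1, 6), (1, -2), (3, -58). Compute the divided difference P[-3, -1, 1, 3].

P[-3,-1] = (6 - 62) / (-1 - (-3)) = -28
P[-1,1] = (-2 - 6) / (1 - (-1)) = -4
P[1,3] = (-58 - (-2)) / (3 - 1) = -28
P[-3,-1,1] = (-4 - (-28)) / (1 - (-3)) = 6
P[-1,1,3] = (-28 - (-4)) / (3 - (-1)) = -6
P[-3,-1,1,3] = (-6 - 6) / (3 - (-3)) = -2

-2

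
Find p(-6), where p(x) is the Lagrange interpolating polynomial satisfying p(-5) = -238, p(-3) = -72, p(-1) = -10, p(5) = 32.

L_0(-6) = (-3)·(-5)·(-11)/[(-2)·(-4)·(-10)] = 33/16
L_1(-6) = (-1)·(-5)·(-11)/[(2)·(-2)·(-8)] = -55/32
L_2(-6) = (-1)·(-3)·(-11)/[(4)·(2)·(-6)] = 11/16
L_3(-6) = (-1)·(-3)·(-5)/[(10)·(8)·(6)] = -1/32
Sum: (-238)·(33/16) + (-72)·(-55/32) + (-10)·(11/16) + 32·(-1/32) = -375

-375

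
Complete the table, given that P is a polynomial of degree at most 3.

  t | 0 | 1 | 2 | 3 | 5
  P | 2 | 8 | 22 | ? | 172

50

The 4 known values determine P uniquely (degree ≤ 3).
Evaluate each Lagrange basis at t = 3:
L_0(3) = (2)·(1)·(-2)/[(-1)·(-2)·(-5)] = 2/5
L_1(3) = (3)·(1)·(-2)/[(1)·(-1)·(-4)] = -3/2
L_2(3) = (3)·(2)·(-2)/[(2)·(1)·(-3)] = 2
L_3(3) = (3)·(2)·(1)/[(5)·(4)·(3)] = 1/10
Sum: 2·(2/5) + 8·(-3/2) + 22·(2) + 172·(1/10) = 50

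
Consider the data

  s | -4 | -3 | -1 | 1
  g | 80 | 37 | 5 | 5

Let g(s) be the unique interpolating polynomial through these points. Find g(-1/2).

Using Newton's divided-difference form:
g[-4,-3] = (37 - 80) / (-3 - (-4)) = -43
g[-3,-1] = (5 - 37) / (-1 - (-3)) = -16
g[-1,1] = (5 - 5) / (1 - (-1)) = 0
g[-4,-3,-1] = (-16 - (-43)) / (-1 - (-4)) = 9
g[-3,-1,1] = (0 - (-16)) / (1 - (-3)) = 4
g[-4,-3,-1,1] = (4 - 9) / (1 - (-4)) = -1
g(-1/2) = 80 + (-43)·(7/2) + 9·(7/2)·(5/2) + (-1)·(7/2)·(5/2)·(1/2) = 31/8

31/8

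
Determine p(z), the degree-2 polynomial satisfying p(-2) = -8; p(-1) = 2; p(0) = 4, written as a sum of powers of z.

p(z) = -4z^2 - 2z + 4

Newton's divided differences:
p[-2,-1] = (2 - (-8)) / (-1 - (-2)) = 10
p[-1,0] = (4 - 2) / (0 - (-1)) = 2
p[-2,-1,0] = (2 - 10) / (0 - (-2)) = -4
p(z) = -8 + 10·(z + 2) + (-4)·(z + 2)(z + 1)
Expanding: p(z) = -4z^2 - 2z + 4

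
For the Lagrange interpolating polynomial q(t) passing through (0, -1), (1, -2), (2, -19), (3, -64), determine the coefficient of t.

3

Build the Lagrange basis polynomials:
L_0(t) = (t - 1)(t - 2)(t - 3) / [-6] = -(1/6)t^3 + t^2 - (11/6)t + 1
L_1(t) = t(t - 2)(t - 3) / [2] = (1/2)t^3 - (5/2)t^2 + 3t
L_2(t) = t(t - 1)(t - 3) / [-2] = -(1/2)t^3 + 2t^2 - (3/2)t
L_3(t) = t(t - 1)(t - 2) / [6] = (1/6)t^3 - (1/2)t^2 + (1/3)t
q(t) = (-1)·L_0 + (-2)·L_1 + (-19)·L_2 + (-64)·L_3
Only the coefficient of t is needed; take it from each L_i and combine:
(-1)·(-11/6) + (-2)·(3) + (-19)·(-3/2) + (-64)·(1/3) = 3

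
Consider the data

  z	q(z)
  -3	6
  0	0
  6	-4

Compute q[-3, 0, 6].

q[-3,0] = (0 - 6) / (0 - (-3)) = -2
q[0,6] = (-4 - 0) / (6 - 0) = -2/3
q[-3,0,6] = (-2/3 - (-2)) / (6 - (-3)) = 4/27

4/27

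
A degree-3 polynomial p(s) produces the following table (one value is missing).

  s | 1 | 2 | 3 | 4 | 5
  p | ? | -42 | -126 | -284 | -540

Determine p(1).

-8

The 4 known values determine p uniquely (degree ≤ 3).
Evaluate each Lagrange basis at s = 1:
L_0(1) = (-2)·(-3)·(-4)/[(-1)·(-2)·(-3)] = 4
L_1(1) = (-1)·(-3)·(-4)/[(1)·(-1)·(-2)] = -6
L_2(1) = (-1)·(-2)·(-4)/[(2)·(1)·(-1)] = 4
L_3(1) = (-1)·(-2)·(-3)/[(3)·(2)·(1)] = -1
Sum: (-42)·(4) + (-126)·(-6) + (-284)·(4) + (-540)·(-1) = -8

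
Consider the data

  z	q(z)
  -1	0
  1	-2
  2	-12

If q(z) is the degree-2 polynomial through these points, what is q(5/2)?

Using Newton's divided-difference form:
q[-1,1] = (-2 - 0) / (1 - (-1)) = -1
q[1,2] = (-12 - (-2)) / (2 - 1) = -10
q[-1,1,2] = (-10 - (-1)) / (2 - (-1)) = -3
q(5/2) = 0 + (-1)·(7/2) + (-3)·(7/2)·(3/2) = -77/4

-77/4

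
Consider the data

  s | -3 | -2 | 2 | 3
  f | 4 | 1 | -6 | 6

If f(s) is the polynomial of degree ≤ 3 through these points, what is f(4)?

Evaluate each Lagrange basis at s = 4:
L_0(4) = (6)·(2)·(1)/[(-1)·(-5)·(-6)] = -2/5
L_1(4) = (7)·(2)·(1)/[(1)·(-4)·(-5)] = 7/10
L_2(4) = (7)·(6)·(1)/[(5)·(4)·(-1)] = -21/10
L_3(4) = (7)·(6)·(2)/[(6)·(5)·(1)] = 14/5
Sum: 4·(-2/5) + 1·(7/10) + (-6)·(-21/10) + 6·(14/5) = 57/2

57/2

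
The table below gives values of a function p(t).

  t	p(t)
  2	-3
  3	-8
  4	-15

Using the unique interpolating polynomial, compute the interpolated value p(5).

-24

Evaluate each Lagrange basis at t = 5:
L_0(5) = (2)·(1)/[(-1)·(-2)] = 1
L_1(5) = (3)·(1)/[(1)·(-1)] = -3
L_2(5) = (3)·(2)/[(2)·(1)] = 3
Sum: (-3)·(1) + (-8)·(-3) + (-15)·(3) = -24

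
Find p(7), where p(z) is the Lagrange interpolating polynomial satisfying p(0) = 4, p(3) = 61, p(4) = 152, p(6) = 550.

893

L_0(7) = (4)·(3)·(1)/[(-3)·(-4)·(-6)] = -1/6
L_1(7) = (7)·(3)·(1)/[(3)·(-1)·(-3)] = 7/3
L_2(7) = (7)·(4)·(1)/[(4)·(1)·(-2)] = -7/2
L_3(7) = (7)·(4)·(3)/[(6)·(3)·(2)] = 7/3
Sum: 4·(-1/6) + 61·(7/3) + 152·(-7/2) + 550·(7/3) = 893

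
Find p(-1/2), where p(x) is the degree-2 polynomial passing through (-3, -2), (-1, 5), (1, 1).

161/32

L_0(-1/2) = (1/2)·(-3/2)/[(-2)·(-4)] = -3/32
L_1(-1/2) = (5/2)·(-3/2)/[(2)·(-2)] = 15/16
L_2(-1/2) = (5/2)·(1/2)/[(4)·(2)] = 5/32
Sum: (-2)·(-3/32) + 5·(15/16) + 1·(5/32) = 161/32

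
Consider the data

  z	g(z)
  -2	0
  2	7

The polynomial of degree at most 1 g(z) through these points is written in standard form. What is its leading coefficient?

The leading coefficient equals the top divided difference g[-2,2].
g[-2,2] = (7 - 0) / (2 - (-2)) = 7/4

7/4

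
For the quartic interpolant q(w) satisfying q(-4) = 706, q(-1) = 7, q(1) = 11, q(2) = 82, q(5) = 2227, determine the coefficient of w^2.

Build the Lagrange basis polynomials:
L_0(w) = (w + 1)(w - 1)(w - 2)(w - 5) / [810] = (1/810)w^4 - (7/810)w^3 + (1/90)w^2 + (7/810)w - 1/81
L_1(w) = (w + 4)(w - 1)(w - 2)(w - 5) / [-108] = -(1/108)w^4 + (1/27)w^3 + (5/36)w^2 - (29/54)w + 10/27
L_2(w) = (w + 4)(w + 1)(w - 2)(w - 5) / [40] = (1/40)w^4 - (1/20)w^3 - (21/40)w^2 + (11/20)w + 1
L_3(w) = (w + 4)(w + 1)(w - 1)(w - 5) / [-54] = -(1/54)w^4 + (1/54)w^3 + (7/18)w^2 - (1/54)w - 10/27
L_4(w) = (w + 4)(w + 1)(w - 1)(w - 2) / [648] = (1/648)w^4 + (1/324)w^3 - (1/72)w^2 - (1/324)w + 1/81
q(w) = 706·L_0 + 7·L_1 + 11·L_2 + 82·L_3 + 2227·L_4
Only the coefficient of w^2 is needed; take it from each L_i and combine:
706·(1/90) + 7·(5/36) + 11·(-21/40) + 82·(7/18) + 2227·(-1/72) = 4

4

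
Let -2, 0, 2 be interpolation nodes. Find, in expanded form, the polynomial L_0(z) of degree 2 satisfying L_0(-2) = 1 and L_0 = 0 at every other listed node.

L_0(z) = (1/8)z^2 - (1/4)z

L_0(z) = z(z - 2) / [(-2)·(-4)]
       = (z^2 - 2z) / (8)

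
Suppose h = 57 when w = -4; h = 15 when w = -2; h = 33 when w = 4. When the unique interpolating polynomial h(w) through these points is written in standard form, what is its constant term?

-3

Build the Lagrange basis polynomials:
L_0(w) = (w + 2)(w - 4) / [16] = (1/16)w^2 - (1/8)w - 1/2
L_1(w) = (w + 4)(w - 4) / [-12] = -(1/12)w^2 + 4/3
L_2(w) = (w + 4)(w + 2) / [48] = (1/48)w^2 + (1/8)w + 1/6
h(w) = 57·L_0 + 15·L_1 + 33·L_2
Only the constant term is needed; take it from each L_i and combine:
57·(-1/2) + 15·(4/3) + 33·(1/6) = -3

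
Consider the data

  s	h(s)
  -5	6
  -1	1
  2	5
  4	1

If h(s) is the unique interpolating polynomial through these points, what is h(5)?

-71/14

Evaluate each Lagrange basis at s = 5:
L_0(5) = (6)·(3)·(1)/[(-4)·(-7)·(-9)] = -1/14
L_1(5) = (10)·(3)·(1)/[(4)·(-3)·(-5)] = 1/2
L_2(5) = (10)·(6)·(1)/[(7)·(3)·(-2)] = -10/7
L_3(5) = (10)·(6)·(3)/[(9)·(5)·(2)] = 2
Sum: 6·(-1/14) + 1·(1/2) + 5·(-10/7) + 1·(2) = -71/14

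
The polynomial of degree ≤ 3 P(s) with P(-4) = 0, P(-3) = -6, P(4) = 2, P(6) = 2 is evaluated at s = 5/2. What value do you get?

L_0(5/2) = (11/2)·(-3/2)·(-7/2)/[(-1)·(-8)·(-10)] = -231/640
L_1(5/2) = (13/2)·(-3/2)·(-7/2)/[(1)·(-7)·(-9)] = 13/24
L_2(5/2) = (13/2)·(11/2)·(-7/2)/[(8)·(7)·(-2)] = 143/128
L_3(5/2) = (13/2)·(11/2)·(-3/2)/[(10)·(9)·(2)] = -143/480
Sum: 0 + (-6)·(13/24) + 2·(143/128) + 2·(-143/480) = -1547/960

-1547/960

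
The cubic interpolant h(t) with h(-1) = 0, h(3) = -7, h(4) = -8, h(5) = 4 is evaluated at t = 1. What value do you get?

L_0(1) = (-2)·(-3)·(-4)/[(-4)·(-5)·(-6)] = 1/5
L_1(1) = (2)·(-3)·(-4)/[(4)·(-1)·(-2)] = 3
L_2(1) = (2)·(-2)·(-4)/[(5)·(1)·(-1)] = -16/5
L_3(1) = (2)·(-2)·(-3)/[(6)·(2)·(1)] = 1
Sum: 0 + (-7)·(3) + (-8)·(-16/5) + 4·(1) = 43/5

43/5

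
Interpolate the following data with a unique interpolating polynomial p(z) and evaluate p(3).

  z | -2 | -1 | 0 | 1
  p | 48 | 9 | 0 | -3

Evaluate each Lagrange basis at z = 3:
L_0(3) = (4)·(3)·(2)/[(-1)·(-2)·(-3)] = -4
L_1(3) = (5)·(3)·(2)/[(1)·(-1)·(-2)] = 15
L_2(3) = (5)·(4)·(2)/[(2)·(1)·(-1)] = -20
L_3(3) = (5)·(4)·(3)/[(3)·(2)·(1)] = 10
Sum: 48·(-4) + 9·(15) + 0 + (-3)·(10) = -87

-87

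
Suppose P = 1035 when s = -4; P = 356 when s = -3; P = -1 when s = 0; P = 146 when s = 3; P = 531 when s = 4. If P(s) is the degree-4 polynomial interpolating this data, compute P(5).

1404

Using Newton's divided-difference form:
P[-4,-3] = (356 - 1035) / (-3 - (-4)) = -679
P[-3,0] = (-1 - 356) / (0 - (-3)) = -119
P[0,3] = (146 - (-1)) / (3 - 0) = 49
P[3,4] = (531 - 146) / (4 - 3) = 385
P[-4,-3,0] = (-119 - (-679)) / (0 - (-4)) = 140
P[-3,0,3] = (49 - (-119)) / (3 - (-3)) = 28
P[0,3,4] = (385 - 49) / (4 - 0) = 84
P[-4,-3,0,3] = (28 - 140) / (3 - (-4)) = -16
P[-3,0,3,4] = (84 - 28) / (4 - (-3)) = 8
P[-4,-3,0,3,4] = (8 - (-16)) / (4 - (-4)) = 3
P(5) = 1035 + (-679)·(9) + 140·(9)·(8) + (-16)·(9)·(8)·(5) + 3·(9)·(8)·(5)·(2) = 1404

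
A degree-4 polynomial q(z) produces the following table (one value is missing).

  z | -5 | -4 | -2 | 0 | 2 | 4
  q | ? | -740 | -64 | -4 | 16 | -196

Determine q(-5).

The 5 known values determine q uniquely (degree ≤ 4).
L_0(-5) = (-3)·(-5)·(-7)·(-9)/[(-2)·(-4)·(-6)·(-8)] = 315/128
L_1(-5) = (-1)·(-5)·(-7)·(-9)/[(2)·(-2)·(-4)·(-6)] = -105/32
L_2(-5) = (-1)·(-3)·(-7)·(-9)/[(4)·(2)·(-2)·(-4)] = 189/64
L_3(-5) = (-1)·(-3)·(-5)·(-9)/[(6)·(4)·(2)·(-2)] = -45/32
L_4(-5) = (-1)·(-3)·(-5)·(-7)/[(8)·(6)·(4)·(2)] = 35/128
Sum: (-740)·(315/128) + (-64)·(-105/32) + (-4)·(189/64) + 16·(-45/32) + (-196)·(35/128) = -1699

-1699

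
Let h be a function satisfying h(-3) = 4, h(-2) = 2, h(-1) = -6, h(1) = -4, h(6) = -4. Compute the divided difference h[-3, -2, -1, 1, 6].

-53/252

h[-3,-2] = (2 - 4) / (-2 - (-3)) = -2
h[-2,-1] = (-6 - 2) / (-1 - (-2)) = -8
h[-1,1] = (-4 - (-6)) / (1 - (-1)) = 1
h[1,6] = (-4 - (-4)) / (6 - 1) = 0
h[-3,-2,-1] = (-8 - (-2)) / (-1 - (-3)) = -3
h[-2,-1,1] = (1 - (-8)) / (1 - (-2)) = 3
h[-1,1,6] = (0 - 1) / (6 - (-1)) = -1/7
h[-3,-2,-1,1] = (3 - (-3)) / (1 - (-3)) = 3/2
h[-2,-1,1,6] = (-1/7 - 3) / (6 - (-2)) = -11/28
h[-3,-2,-1,1,6] = (-11/28 - 3/2) / (6 - (-3)) = -53/252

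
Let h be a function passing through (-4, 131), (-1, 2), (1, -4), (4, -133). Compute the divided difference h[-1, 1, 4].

-8

h[-1,1] = (-4 - 2) / (1 - (-1)) = -3
h[1,4] = (-133 - (-4)) / (4 - 1) = -43
h[-1,1,4] = (-43 - (-3)) / (4 - (-1)) = -8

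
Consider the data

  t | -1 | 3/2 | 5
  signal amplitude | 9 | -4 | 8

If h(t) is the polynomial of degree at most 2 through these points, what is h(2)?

-311/70

Using Newton's divided-difference form:
h[-1,3/2] = (-4 - 9) / (3/2 - (-1)) = -26/5
h[3/2,5] = (8 - (-4)) / (5 - 3/2) = 24/7
h[-1,3/2,5] = (24/7 - (-26/5)) / (5 - (-1)) = 151/105
h(2) = 9 + (-26/5)·(3) + (151/105)·(3)·(1/2) = -311/70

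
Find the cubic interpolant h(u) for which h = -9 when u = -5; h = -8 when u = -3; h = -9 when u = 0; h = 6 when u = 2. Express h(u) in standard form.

h(u) = (26/105)u^3 + (127/70)u^2 + (121/42)u - 9

Newton's divided differences:
h[-5,-3] = (-8 - (-9)) / (-3 - (-5)) = 1/2
h[-3,0] = (-9 - (-8)) / (0 - (-3)) = -1/3
h[0,2] = (6 - (-9)) / (2 - 0) = 15/2
h[-5,-3,0] = (-1/3 - 1/2) / (0 - (-5)) = -1/6
h[-3,0,2] = (15/2 - (-1/3)) / (2 - (-3)) = 47/30
h[-5,-3,0,2] = (47/30 - (-1/6)) / (2 - (-5)) = 26/105
h(u) = -9 + (1/2)·(u + 5) + (-1/6)·(u + 5)(u + 3) + (26/105)·(u + 5)(u + 3)u
Expanding: h(u) = (26/105)u^3 + (127/70)u^2 + (121/42)u - 9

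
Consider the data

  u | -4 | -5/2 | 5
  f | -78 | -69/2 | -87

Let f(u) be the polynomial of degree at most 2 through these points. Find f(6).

-128

L_0(6) = (17/2)·(1)/[(-3/2)·(-9)] = 17/27
L_1(6) = (10)·(1)/[(3/2)·(-15/2)] = -8/9
L_2(6) = (10)·(17/2)/[(9)·(15/2)] = 34/27
Sum: (-78)·(17/27) + (-69/2)·(-8/9) + (-87)·(34/27) = -128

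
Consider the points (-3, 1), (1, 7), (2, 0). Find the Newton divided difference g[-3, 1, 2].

g[-3,1] = (7 - 1) / (1 - (-3)) = 3/2
g[1,2] = (0 - 7) / (2 - 1) = -7
g[-3,1,2] = (-7 - 3/2) / (2 - (-3)) = -17/10

-17/10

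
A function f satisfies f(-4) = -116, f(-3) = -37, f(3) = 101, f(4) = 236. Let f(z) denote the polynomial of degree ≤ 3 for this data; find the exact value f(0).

-4

Evaluate each Lagrange basis at z = 0:
L_0(0) = (3)·(-3)·(-4)/[(-1)·(-7)·(-8)] = -9/14
L_1(0) = (4)·(-3)·(-4)/[(1)·(-6)·(-7)] = 8/7
L_2(0) = (4)·(3)·(-4)/[(7)·(6)·(-1)] = 8/7
L_3(0) = (4)·(3)·(-3)/[(8)·(7)·(1)] = -9/14
Sum: (-116)·(-9/14) + (-37)·(8/7) + 101·(8/7) + 236·(-9/14) = -4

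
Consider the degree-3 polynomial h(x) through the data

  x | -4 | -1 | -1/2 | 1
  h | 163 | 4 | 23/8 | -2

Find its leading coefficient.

-3

The leading coefficient equals the top divided difference h[-4,-1,-1/2,1].
h[-4,-1] = (4 - 163) / (-1 - (-4)) = -53
h[-1,-1/2] = (23/8 - 4) / (-1/2 - (-1)) = -9/4
h[-1/2,1] = (-2 - 23/8) / (1 - (-1/2)) = -13/4
h[-4,-1,-1/2] = (-9/4 - (-53)) / (-1/2 - (-4)) = 29/2
h[-1,-1/2,1] = (-13/4 - (-9/4)) / (1 - (-1)) = -1/2
h[-4,-1,-1/2,1] = (-1/2 - 29/2) / (1 - (-4)) = -3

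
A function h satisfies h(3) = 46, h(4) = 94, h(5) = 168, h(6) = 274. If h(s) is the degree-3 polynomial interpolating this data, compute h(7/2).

537/8

Evaluate each Lagrange basis at s = 7/2:
L_0(7/2) = (-1/2)·(-3/2)·(-5/2)/[(-1)·(-2)·(-3)] = 5/16
L_1(7/2) = (1/2)·(-3/2)·(-5/2)/[(1)·(-1)·(-2)] = 15/16
L_2(7/2) = (1/2)·(-1/2)·(-5/2)/[(2)·(1)·(-1)] = -5/16
L_3(7/2) = (1/2)·(-1/2)·(-3/2)/[(3)·(2)·(1)] = 1/16
Sum: 46·(5/16) + 94·(15/16) + 168·(-5/16) + 274·(1/16) = 537/8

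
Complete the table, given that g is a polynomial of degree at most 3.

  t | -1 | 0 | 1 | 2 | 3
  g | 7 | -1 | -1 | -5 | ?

-25

The 4 known values determine g uniquely (degree ≤ 3).
Evaluate each Lagrange basis at t = 3:
L_0(3) = (3)·(2)·(1)/[(-1)·(-2)·(-3)] = -1
L_1(3) = (4)·(2)·(1)/[(1)·(-1)·(-2)] = 4
L_2(3) = (4)·(3)·(1)/[(2)·(1)·(-1)] = -6
L_3(3) = (4)·(3)·(2)/[(3)·(2)·(1)] = 4
Sum: 7·(-1) + (-1)·(4) + (-1)·(-6) + (-5)·(4) = -25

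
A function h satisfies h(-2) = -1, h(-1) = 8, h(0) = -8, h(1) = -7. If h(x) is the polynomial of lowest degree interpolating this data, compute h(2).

53

L_0(2) = (3)·(2)·(1)/[(-1)·(-2)·(-3)] = -1
L_1(2) = (4)·(2)·(1)/[(1)·(-1)·(-2)] = 4
L_2(2) = (4)·(3)·(1)/[(2)·(1)·(-1)] = -6
L_3(2) = (4)·(3)·(2)/[(3)·(2)·(1)] = 4
Sum: (-1)·(-1) + 8·(4) + (-8)·(-6) + (-7)·(4) = 53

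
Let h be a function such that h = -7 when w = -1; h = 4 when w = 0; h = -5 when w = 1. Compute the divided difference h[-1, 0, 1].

-10

h[-1,0] = (4 - (-7)) / (0 - (-1)) = 11
h[0,1] = (-5 - 4) / (1 - 0) = -9
h[-1,0,1] = (-9 - 11) / (1 - (-1)) = -10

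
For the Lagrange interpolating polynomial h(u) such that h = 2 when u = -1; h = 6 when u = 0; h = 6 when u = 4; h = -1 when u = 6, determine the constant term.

6

Build the Lagrange basis polynomials:
L_0(u) = u(u - 4)(u - 6) / [-35] = -(1/35)u^3 + (2/7)u^2 - (24/35)u
L_1(u) = (u + 1)(u - 4)(u - 6) / [24] = (1/24)u^3 - (3/8)u^2 + (7/12)u + 1
L_2(u) = (u + 1)u(u - 6) / [-40] = -(1/40)u^3 + (1/8)u^2 + (3/20)u
L_3(u) = (u + 1)u(u - 4) / [84] = (1/84)u^3 - (1/28)u^2 - (1/21)u
h(u) = 2·L_0 + 6·L_1 + 6·L_2 + (-1)·L_3
Only the constant term is needed; take it from each L_i and combine:
2·(0) + 6·(1) + 6·(0) + (-1)·(0) = 6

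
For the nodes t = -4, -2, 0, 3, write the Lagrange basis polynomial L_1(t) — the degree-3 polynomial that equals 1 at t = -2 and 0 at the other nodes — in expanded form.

L_1(t) = (t + 4)t(t - 3) / [(2)·(-2)·(-5)]
       = (t^3 + t^2 - 12t) / (20)

L_1(t) = (1/20)t^3 + (1/20)t^2 - (3/5)t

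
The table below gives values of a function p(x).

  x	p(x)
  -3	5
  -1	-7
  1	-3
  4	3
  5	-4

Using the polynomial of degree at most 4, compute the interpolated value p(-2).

-117/32

Using Newton's divided-difference form:
p[-3,-1] = (-7 - 5) / (-1 - (-3)) = -6
p[-1,1] = (-3 - (-7)) / (1 - (-1)) = 2
p[1,4] = (3 - (-3)) / (4 - 1) = 2
p[4,5] = (-4 - 3) / (5 - 4) = -7
p[-3,-1,1] = (2 - (-6)) / (1 - (-3)) = 2
p[-1,1,4] = (2 - 2) / (4 - (-1)) = 0
p[1,4,5] = (-7 - 2) / (5 - 1) = -9/4
p[-3,-1,1,4] = (0 - 2) / (4 - (-3)) = -2/7
p[-1,1,4,5] = (-9/4 - 0) / (5 - (-1)) = -3/8
p[-3,-1,1,4,5] = (-3/8 - (-2/7)) / (5 - (-3)) = -5/448
p(-2) = 5 + (-6)·(1) + 2·(1)·(-1) + (-2/7)·(1)·(-1)·(-3) + (-5/448)·(1)·(-1)·(-3)·(-6) = -117/32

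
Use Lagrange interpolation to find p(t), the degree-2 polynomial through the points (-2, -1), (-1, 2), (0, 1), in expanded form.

L_0(t) = (t + 1)t / [2] = (1/2)t^2 + (1/2)t
L_1(t) = (t + 2)t / [-1] = -t^2 - 2t
L_2(t) = (t + 2)(t + 1) / [2] = (1/2)t^2 + (3/2)t + 1
p(t) = (-1)·L_0 + 2·L_1 + 1·L_2
  (-1)·L_0(t) = -(1/2)t^2 - (1/2)t
  2·L_1(t) = -2t^2 - 4t
  1·L_2(t) = (1/2)t^2 + (3/2)t + 1
Adding term by term: -2t^2 - 3t + 1

p(t) = -2t^2 - 3t + 1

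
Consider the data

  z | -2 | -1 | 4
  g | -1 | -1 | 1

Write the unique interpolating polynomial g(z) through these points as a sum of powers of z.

g(z) = (1/15)z^2 + (1/5)z - 13/15

Newton's divided differences:
g[-2,-1] = (-1 - (-1)) / (-1 - (-2)) = 0
g[-1,4] = (1 - (-1)) / (4 - (-1)) = 2/5
g[-2,-1,4] = (2/5 - 0) / (4 - (-2)) = 1/15
g(z) = -1 + (1/15)·(z + 2)(z + 1)
Expanding: g(z) = (1/15)z^2 + (1/5)z - 13/15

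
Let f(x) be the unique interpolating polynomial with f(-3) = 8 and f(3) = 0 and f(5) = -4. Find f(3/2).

Evaluate each Lagrange basis at x = 3/2:
L_0(3/2) = (-3/2)·(-7/2)/[(-6)·(-8)] = 7/64
L_1(3/2) = (9/2)·(-7/2)/[(6)·(-2)] = 21/16
L_2(3/2) = (9/2)·(-3/2)/[(8)·(2)] = -27/64
Sum: 8·(7/64) + 0 + (-4)·(-27/64) = 41/16

41/16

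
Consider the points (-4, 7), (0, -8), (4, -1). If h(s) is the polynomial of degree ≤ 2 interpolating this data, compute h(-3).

L_0(-3) = (-3)·(-7)/[(-4)·(-8)] = 21/32
L_1(-3) = (1)·(-7)/[(4)·(-4)] = 7/16
L_2(-3) = (1)·(-3)/[(8)·(4)] = -3/32
Sum: 7·(21/32) + (-8)·(7/16) + (-1)·(-3/32) = 19/16

19/16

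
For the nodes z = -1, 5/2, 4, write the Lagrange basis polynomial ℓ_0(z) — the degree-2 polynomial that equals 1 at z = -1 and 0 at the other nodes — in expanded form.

ℓ_0(z) = (2/35)z^2 - (13/35)z + 4/7

ℓ_0(z) = (z - 5/2)(z - 4) / [(-7/2)·(-5)]
       = (z^2 - (13/2)z + 10) / (35/2)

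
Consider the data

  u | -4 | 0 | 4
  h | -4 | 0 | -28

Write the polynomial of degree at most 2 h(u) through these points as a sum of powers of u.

Build the Lagrange basis polynomials:
L_0(u) = u(u - 4) / [32] = (1/32)u^2 - (1/8)u
L_1(u) = (u + 4)(u - 4) / [-16] = -(1/16)u^2 + 1
L_2(u) = (u + 4)u / [32] = (1/32)u^2 + (1/8)u
h(u) = (-4)·L_0 + 0·L_1 + (-28)·L_2
  (-4)·L_0(u) = -(1/8)u^2 + (1/2)u
  0·L_1(u) = 0
  (-28)·L_2(u) = -(7/8)u^2 - (7/2)u
Adding term by term: -u^2 - 3u

h(u) = -u^2 - 3u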